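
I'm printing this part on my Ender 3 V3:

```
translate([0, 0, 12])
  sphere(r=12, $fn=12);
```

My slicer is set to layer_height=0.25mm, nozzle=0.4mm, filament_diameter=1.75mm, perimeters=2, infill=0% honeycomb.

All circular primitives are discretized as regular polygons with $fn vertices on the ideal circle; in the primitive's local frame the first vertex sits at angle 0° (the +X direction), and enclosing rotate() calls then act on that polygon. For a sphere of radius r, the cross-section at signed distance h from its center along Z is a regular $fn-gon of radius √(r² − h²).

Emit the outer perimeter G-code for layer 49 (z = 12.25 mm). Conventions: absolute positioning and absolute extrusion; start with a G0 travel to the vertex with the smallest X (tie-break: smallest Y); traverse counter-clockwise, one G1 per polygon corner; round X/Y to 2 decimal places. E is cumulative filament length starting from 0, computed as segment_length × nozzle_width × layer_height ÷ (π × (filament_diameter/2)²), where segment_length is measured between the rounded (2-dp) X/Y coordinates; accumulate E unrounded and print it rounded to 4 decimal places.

G0 X-12.00 Y0.00 Z12.25
G1 X-10.39 Y-6.00 E0.2583
G1 X-6.00 Y-10.39 E0.5164
G1 X0.00 Y-12.00 E0.7747
G1 X6.00 Y-10.39 E1.0329
G1 X10.39 Y-6.00 E1.2911
G1 X12.00 Y0.00 E1.5493
G1 X10.39 Y6.00 E1.8076
G1 X6.00 Y10.39 E2.0657
G1 X0.00 Y12.00 E2.3240
G1 X-6.00 Y10.39 E2.5823
G1 X-10.39 Y6.00 E2.8404
G1 X-12.00 Y0.00 E3.0987

At z = 12.25 mm: the r=12 sphere slices to a regular 12-gon of circumradius 11.997 (√(r²−h²) with h=0.25 from center). The outline is a single polygon with 12 vertices. Extrusion per mm of travel: 0.4 × 0.25 / (π × 0.875²) = 0.041575. Accumulating E over each segment gives final E = 3.0987.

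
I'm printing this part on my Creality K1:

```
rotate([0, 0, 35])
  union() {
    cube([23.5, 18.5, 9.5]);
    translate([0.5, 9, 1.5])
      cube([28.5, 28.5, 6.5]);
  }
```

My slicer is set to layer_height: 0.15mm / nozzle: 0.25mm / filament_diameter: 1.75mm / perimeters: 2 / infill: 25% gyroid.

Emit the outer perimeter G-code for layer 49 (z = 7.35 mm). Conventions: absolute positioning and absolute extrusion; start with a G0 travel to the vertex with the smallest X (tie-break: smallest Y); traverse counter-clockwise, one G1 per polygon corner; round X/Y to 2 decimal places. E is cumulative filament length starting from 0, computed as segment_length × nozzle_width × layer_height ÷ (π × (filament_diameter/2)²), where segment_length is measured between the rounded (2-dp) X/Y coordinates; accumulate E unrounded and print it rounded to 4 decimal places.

G0 X-21.10 Y31.00 Z7.35
G1 X-10.20 Y15.44 E0.2962
G1 X-10.61 Y15.15 E0.3040
G1 X0.00 Y0.00 E0.5924
G1 X19.25 Y13.48 E0.9588
G1 X14.09 Y20.85 E1.0990
G1 X18.59 Y24.01 E1.1848
G1 X2.25 Y47.35 E1.6290
G1 X-21.10 Y31.00 E2.0734

At z = 7.35 mm: the cube is present — its section is the full 23.5×18.5 rectangle; the cube at (0.5, 9) is present — its section is the full 28.5×28.5 rectangle; Merging all regions: the regions partially overlap (shared area 218.50 mm²), so overlapping operands fuse into one piece — 1 connected region; (whole slice rotated 35° about Z — lengths, areas and connectivity unchanged). The outline is a single polygon with 8 vertices. Extrusion per mm of travel: 0.25 × 0.15 / (π × 0.875²) = 0.015591. Accumulating E over each segment gives final E = 2.0734.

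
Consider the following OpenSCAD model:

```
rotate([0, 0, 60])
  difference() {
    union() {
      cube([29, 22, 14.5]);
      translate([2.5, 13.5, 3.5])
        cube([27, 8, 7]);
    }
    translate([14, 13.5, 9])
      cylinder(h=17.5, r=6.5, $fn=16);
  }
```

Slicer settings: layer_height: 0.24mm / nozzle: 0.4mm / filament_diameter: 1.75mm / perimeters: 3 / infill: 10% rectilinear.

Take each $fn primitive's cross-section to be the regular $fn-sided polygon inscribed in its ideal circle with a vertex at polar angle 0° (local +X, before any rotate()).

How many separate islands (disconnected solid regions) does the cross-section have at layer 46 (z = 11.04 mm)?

1

At z = 11.04 mm: the 29×22 cube contributes its full rectangle; the cube at (2.5, 13.5) is not intersected at this z (z outside [3.5, 10.5]); Merging all regions: only the 29×22 cube is present, so the union is just that shape — 1 connected region; the r=6.5 cylinder at (14, 13.5) gives a regular 16-gon of circumradius 6.5 (constant along its height); Taking the first minus the rest: starting from the result so far, the r=6.5 cylinder at (14, 13.5) lies wholly inside it (removes its full 129.35 mm² and its 40.58 mm outline becomes a hole wall) — 1 connected region with 1 hole; (whole slice rotated 60° about Z — lengths, areas and connectivity unchanged). Overall, the cross-section is one region with 1 hole. Island count = 1.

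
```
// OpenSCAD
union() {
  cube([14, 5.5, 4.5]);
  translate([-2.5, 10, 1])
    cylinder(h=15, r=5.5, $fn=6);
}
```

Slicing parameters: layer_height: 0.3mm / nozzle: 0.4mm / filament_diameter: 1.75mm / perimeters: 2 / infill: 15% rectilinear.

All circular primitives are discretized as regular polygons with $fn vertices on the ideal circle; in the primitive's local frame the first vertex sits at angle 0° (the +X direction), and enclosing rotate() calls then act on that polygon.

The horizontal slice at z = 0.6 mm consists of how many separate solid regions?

At z = 0.6 mm: the cube (footprint 14×5.5) is included at this height; the cylinder at (-2.5, 10) does not reach this height (z outside [1, 16]); Taking the union: only the 14×5.5 cube is present, so the union is just that shape — 1 connected region. The result has 1 disconnected region.

1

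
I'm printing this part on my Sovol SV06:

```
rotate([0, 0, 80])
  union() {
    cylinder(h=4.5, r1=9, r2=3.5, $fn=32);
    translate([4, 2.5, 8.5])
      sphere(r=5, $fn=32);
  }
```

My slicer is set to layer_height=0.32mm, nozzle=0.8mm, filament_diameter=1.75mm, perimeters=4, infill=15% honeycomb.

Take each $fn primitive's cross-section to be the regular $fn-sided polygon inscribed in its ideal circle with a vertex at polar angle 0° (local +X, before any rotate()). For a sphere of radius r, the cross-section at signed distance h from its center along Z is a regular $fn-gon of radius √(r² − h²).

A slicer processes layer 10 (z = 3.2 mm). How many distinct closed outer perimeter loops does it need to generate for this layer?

1

At z = 3.2 mm: the cone: at t=0.711 of its height the radius interpolates to r₁+(r₂−r₁)t = 5.089, giving a regular 32-gon of that circumradius; the sphere at (4, 2.5) is absent (|z−center|=5.300 > r=5); Combining (union): only the cone is present, so the union is just that shape — 1 connected region; (rotated 80° about Z; rotation is an isometry so areas/perimeters/island counts are preserved). The result has 1 disconnected region.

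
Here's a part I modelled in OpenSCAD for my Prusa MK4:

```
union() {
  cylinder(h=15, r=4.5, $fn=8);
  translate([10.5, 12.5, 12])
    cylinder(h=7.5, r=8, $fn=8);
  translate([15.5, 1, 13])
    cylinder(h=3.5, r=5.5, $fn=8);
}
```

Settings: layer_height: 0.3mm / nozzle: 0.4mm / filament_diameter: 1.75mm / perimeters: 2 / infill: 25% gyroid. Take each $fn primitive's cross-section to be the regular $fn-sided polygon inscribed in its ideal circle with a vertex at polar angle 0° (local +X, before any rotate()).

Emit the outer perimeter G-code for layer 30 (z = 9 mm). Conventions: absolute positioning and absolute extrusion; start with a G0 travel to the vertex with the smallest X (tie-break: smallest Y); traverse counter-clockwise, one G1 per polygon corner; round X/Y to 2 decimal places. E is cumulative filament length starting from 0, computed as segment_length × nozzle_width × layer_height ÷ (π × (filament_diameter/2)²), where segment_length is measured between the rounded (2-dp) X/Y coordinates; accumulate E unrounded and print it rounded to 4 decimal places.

At z = 9 mm: the r=4.5 cylinder contributes a regular 8-gon of circumradius 4.5; the cylinder at (10.5, 12.5) is absent (z outside [12, 19.5]); the cylinder at (15.5, 1) is not intersected at this z (z outside [13, 16.5]); Taking the union: only the r=4.5 cylinder is present, so the union is just that shape — 1 connected region. The outline is a single polygon with 8 vertices. Extrusion per mm of travel: 0.4 × 0.3 / (π × 0.875²) = 0.049890. Accumulating E over each segment gives final E = 1.3742.

G0 X-4.50 Y0.00 Z9.00
G1 X-3.18 Y-3.18 E0.1718
G1 X0.00 Y-4.50 E0.3436
G1 X3.18 Y-3.18 E0.5153
G1 X4.50 Y0.00 E0.6871
G1 X3.18 Y3.18 E0.8589
G1 X0.00 Y4.50 E1.0307
G1 X-3.18 Y3.18 E1.2024
G1 X-4.50 Y0.00 E1.3742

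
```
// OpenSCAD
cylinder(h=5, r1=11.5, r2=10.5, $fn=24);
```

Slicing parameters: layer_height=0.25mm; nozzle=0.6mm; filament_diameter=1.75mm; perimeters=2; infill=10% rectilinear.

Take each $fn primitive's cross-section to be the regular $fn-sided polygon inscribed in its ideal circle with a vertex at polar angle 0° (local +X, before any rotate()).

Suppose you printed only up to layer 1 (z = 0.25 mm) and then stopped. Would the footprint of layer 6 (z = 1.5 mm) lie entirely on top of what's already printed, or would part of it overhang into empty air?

entirely on top

Compare the two slices. At z = 0.25: the cone contributes a regular 24-gon of circumradius 11.450 (interpolated between r1=11.5 and r2=10.5 at t=0.050) (area = (24/2)·11.450²·sin(360°/24) = 407.18 mm²). At z = 1.5: the cone contributes a regular 24-gon of circumradius 11.200 (interpolated between r1=11.5 and r2=10.5 at t=0.300) (area = (24/2)·11.200²·sin(360°/24) = 389.60 mm²). Checking containment: the cross-section at z = 1.5 is a subset of the cross-section at z = 0.25.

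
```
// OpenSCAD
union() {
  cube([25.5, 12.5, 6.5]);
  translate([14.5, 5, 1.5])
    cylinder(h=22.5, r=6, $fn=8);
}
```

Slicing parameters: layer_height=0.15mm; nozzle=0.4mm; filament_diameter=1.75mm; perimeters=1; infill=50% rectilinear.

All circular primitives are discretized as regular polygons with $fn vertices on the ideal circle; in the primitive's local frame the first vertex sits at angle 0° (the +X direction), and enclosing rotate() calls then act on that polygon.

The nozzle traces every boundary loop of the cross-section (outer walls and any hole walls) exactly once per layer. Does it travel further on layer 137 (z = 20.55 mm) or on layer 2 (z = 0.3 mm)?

layer 2 (z = 0.3 mm)

Layer 137 (z = 20.55): the cube is absent (z outside [0, 6.5]); the r=6 cylinder at (14.5, 5) contributes a regular 8-gon of circumradius 6 (perimeter = 2·8·6.000·sin(180°/8) = 36.74 mm); Taking the union: only the r=6 cylinder at (14.5, 5) is present, so the union is just that shape — boundary = 36.74 mm. So its perimeter = 36.74 mm. Layer 2 (z = 0.3): the 25.5×12.5 cube contributes its full rectangle (perimeter 76.00 mm); the cylinder at (14.5, 5) does not reach this height (z outside [1.5, 24]); Taking the union: only the 25.5×12.5 cube is present, so the union is just that shape — boundary = 76.00 mm. So its perimeter = 76.00 mm. Layer 2 is larger (76.00 vs 36.74 mm).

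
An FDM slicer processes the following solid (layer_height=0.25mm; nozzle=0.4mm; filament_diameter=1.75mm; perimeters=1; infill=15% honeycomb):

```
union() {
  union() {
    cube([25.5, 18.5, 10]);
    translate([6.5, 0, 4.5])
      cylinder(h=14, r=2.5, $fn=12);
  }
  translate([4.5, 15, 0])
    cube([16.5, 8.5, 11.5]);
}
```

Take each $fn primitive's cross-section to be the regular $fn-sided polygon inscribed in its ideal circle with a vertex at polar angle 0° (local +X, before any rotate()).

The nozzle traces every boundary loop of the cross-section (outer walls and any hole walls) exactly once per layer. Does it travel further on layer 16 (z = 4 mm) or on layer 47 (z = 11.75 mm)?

Layer 16 (z = 4): the 25.5×18.5 cube contributes its full rectangle (perimeter 88.00 mm); the cylinder at (6.5, 0) does not reach this height (z outside [4.5, 18.5]); Combining (union): only the 25.5×18.5 cube is present, so the union is just that shape — boundary = 88.00 mm; the 16.5×8.5 cube at (4.5, 15) contributes its full rectangle (perimeter 50.00 mm); Taking the union: the regions partially overlap (shared area 57.75 mm²), so the edge portions inside another operand are dropped and the merged outline is re-measured after clipping — boundary = 98.00 mm. So its perimeter = 98.00 mm. Layer 47 (z = 11.75): the cube does not reach this height (z outside [0, 10]); the r=2.5 cylinder at (6.5, 0) contributes a regular 12-gon of circumradius 2.5 (perimeter = 2·12·2.500·sin(180°/12) = 15.53 mm); Merging all regions: only the r=2.5 cylinder at (6.5, 0) is present, so the union is just that shape — boundary = 15.53 mm; the cube at (4.5, 15) is not intersected at this z (z outside [0, 11.5]); Taking the union: only that combined region is present, so the union is just that shape — boundary = 15.53 mm. So its perimeter = 15.53 mm. Layer 16 is larger (98.00 vs 15.53 mm).

layer 16 (z = 4 mm)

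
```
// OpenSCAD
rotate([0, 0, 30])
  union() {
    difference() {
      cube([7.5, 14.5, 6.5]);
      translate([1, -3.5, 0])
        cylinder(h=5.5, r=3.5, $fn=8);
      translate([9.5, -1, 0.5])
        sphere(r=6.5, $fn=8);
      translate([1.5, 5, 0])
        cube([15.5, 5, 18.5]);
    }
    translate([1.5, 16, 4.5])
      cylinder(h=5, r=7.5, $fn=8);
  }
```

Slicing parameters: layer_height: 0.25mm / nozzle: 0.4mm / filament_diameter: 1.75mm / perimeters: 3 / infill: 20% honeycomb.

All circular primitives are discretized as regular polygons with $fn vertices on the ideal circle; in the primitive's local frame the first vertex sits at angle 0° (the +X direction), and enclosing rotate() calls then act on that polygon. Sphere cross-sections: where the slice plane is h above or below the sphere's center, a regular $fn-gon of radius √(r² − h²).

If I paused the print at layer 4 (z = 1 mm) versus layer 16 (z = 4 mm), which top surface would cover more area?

layer 16 (z = 4 mm)

Layer 4 (z = 1): the cube is present — its section is the full 7.5×14.5 rectangle (area 108.75 mm²); the r=3.5 cylinder at (1, -3.5) gives a regular 8-gon of circumradius 3.5 (constant along its height) (area = (8/2)·3.500²·sin(360°/8) = 34.65 mm²); the sphere at (9.5, -1): section is a regular 8-gon, circumradius = √(r²−h²) = √(6.5²−0.5²) = 6.481 (area = (8/2)·6.481²·sin(360°/8) = 118.79 mm²); the cube at (1.5, 5) (footprint 15.5×5) is included at this height (area 77.50 mm²); After the difference (first − rest): starting from the 7.5×14.5 cube (108.75 mm²), the r=3.5 cylinder at (1, -3.5) misses the remaining region (no effect); the r=6.5 sphere at (9.5, -1) partially overlaps it — only the 13.29 mm² overlap (of its 118.79 mm²) is removed, clipping the outline; the 15.5×5 cube at (1.5, 5) partially overlaps it — only the 30.00 mm² overlap (of its 77.50 mm²) is removed, clipping the outline — area = 65.46 mm²; the cylinder at (1.5, 16) does not reach this height (z outside [4.5, 9.5]); Combining (union): only the result so far is present, so the union is just that shape — area = 65.46 mm²; (rotated 30° about Z; rotation is an isometry so areas/perimeters/island counts are preserved). So its area = 65.46 mm². Layer 16 (z = 4): the cube (footprint 7.5×14.5) is included at this height (area 108.75 mm²); the cylinder at (1, -3.5): section is a regular 8-gon, circumradius r=3.5 (area = (8/2)·3.500²·sin(360°/8) = 34.65 mm²); the r=6.5 sphere at (9.5, -1) slices to a regular 8-gon of circumradius 5.477 (√(r²−h²) with h=3.5 from center) (area = (8/2)·5.477²·sin(360°/8) = 84.85 mm²); the 15.5×5 cube at (1.5, 5) contributes its full rectangle (area 77.50 mm²); Subtracting the remaining from the first: starting from the 7.5×14.5 cube (108.75 mm²), the r=3.5 cylinder at (1, -3.5) misses the remaining region (no effect); the r=6.5 sphere at (9.5, -1) partially overlaps it — only the 7.82 mm² overlap (of its 84.85 mm²) is removed, clipping the outline; the 15.5×5 cube at (1.5, 5) partially overlaps it — only the 30.00 mm² overlap (of its 77.50 mm²) is removed, clipping the outline — area = 70.93 mm²; the cylinder at (1.5, 16) is not intersected at this z (z outside [4.5, 9.5]); Merging all regions: only that combined region is present, so the union is just that shape — area = 70.93 mm²; (rotated 30° about Z; rotation is an isometry so areas/perimeters/island counts are preserved). So its area = 70.93 mm². Layer 16 is larger (70.93 vs 65.46 mm²).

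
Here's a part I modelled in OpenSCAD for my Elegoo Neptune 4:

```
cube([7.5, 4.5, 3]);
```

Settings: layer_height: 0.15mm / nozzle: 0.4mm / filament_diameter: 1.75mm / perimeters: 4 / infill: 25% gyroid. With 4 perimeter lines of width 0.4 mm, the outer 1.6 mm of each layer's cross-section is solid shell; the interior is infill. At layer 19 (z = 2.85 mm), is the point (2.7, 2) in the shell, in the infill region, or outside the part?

infill

At z = 2.85 mm: the 7.5×4.5 cube contributes its full rectangle. Overall, the cross-section is a single solid region. The nearest boundary edge runs (0.00, 0.00)→(7.50, 0.00); distance from the point to it = 2.00 mm. The point is inside the cross-section and 2.00 mm from the nearest boundary — more than the 1.6 mm shell width (4 × 0.4), so it's in the infill interior.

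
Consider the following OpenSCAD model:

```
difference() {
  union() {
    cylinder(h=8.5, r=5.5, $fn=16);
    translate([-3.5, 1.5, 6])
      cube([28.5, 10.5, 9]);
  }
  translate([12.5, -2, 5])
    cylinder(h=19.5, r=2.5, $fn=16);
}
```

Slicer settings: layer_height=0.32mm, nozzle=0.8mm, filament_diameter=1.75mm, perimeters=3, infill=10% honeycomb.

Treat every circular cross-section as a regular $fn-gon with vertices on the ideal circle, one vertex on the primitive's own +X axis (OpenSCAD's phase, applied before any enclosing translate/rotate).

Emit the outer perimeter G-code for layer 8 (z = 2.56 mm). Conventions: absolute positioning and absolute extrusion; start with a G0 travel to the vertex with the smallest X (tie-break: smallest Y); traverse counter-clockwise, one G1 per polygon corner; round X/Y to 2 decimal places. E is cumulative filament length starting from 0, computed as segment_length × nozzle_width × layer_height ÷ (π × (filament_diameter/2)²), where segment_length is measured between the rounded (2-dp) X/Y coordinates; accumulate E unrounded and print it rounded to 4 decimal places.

At z = 2.56 mm: the r=5.5 cylinder contributes a regular 16-gon of circumradius 5.5; the cube at (-3.5, 1.5) is absent (z outside [6, 15]); Combining (union): only the r=5.5 cylinder is present, so the union is just that shape — 1 connected region; the cylinder at (12.5, -2) does not reach this height (z outside [5, 24.5]); Taking the first minus the rest: none of the subtracted shapes is present at this height, so the result so far is unchanged — 1 connected region. The outline is a single polygon with 16 vertices. Extrusion per mm of travel: 0.8 × 0.32 / (π × 0.875²) = 0.106432. Accumulating E over each segment gives final E = 3.6537.

G0 X-5.50 Y0.00 Z2.56
G1 X-5.08 Y-2.10 E0.2279
G1 X-3.89 Y-3.89 E0.4567
G1 X-2.10 Y-5.08 E0.6855
G1 X0.00 Y-5.50 E0.9134
G1 X2.10 Y-5.08 E1.1413
G1 X3.89 Y-3.89 E1.3701
G1 X5.08 Y-2.10 E1.5989
G1 X5.50 Y0.00 E1.8268
G1 X5.08 Y2.10 E2.0548
G1 X3.89 Y3.89 E2.2835
G1 X2.10 Y5.08 E2.5123
G1 X0.00 Y5.50 E2.7402
G1 X-2.10 Y5.08 E2.9682
G1 X-3.89 Y3.89 E3.1970
G1 X-5.08 Y2.10 E3.4257
G1 X-5.50 Y0.00 E3.6537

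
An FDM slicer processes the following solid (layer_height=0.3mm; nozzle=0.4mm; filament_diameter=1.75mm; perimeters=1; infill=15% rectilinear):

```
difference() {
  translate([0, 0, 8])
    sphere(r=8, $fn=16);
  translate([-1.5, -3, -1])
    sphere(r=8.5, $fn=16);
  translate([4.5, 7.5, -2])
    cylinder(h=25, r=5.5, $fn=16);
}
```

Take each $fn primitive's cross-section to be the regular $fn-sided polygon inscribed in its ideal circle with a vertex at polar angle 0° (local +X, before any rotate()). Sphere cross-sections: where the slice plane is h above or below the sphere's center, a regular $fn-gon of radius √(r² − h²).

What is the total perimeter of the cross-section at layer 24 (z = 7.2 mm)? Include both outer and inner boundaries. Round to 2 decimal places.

At z = 7.2 mm: the r=8 sphere contributes a regular 16-gon of circumradius √(8²−0.8²) = 7.960 (perimeter = 2·16·7.960·sin(180°/16) = 49.69 mm); the sphere at (-1.5, -3): section is a regular 16-gon, circumradius = √(r²−h²) = √(8.5²−8.2²) = 2.238 (perimeter = 2·16·2.238·sin(180°/16) = 13.97 mm); the r=5.5 cylinder at (4.5, 7.5) gives a regular 16-gon of circumradius 5.5 (constant along its height) (perimeter = 2·16·5.500·sin(180°/16) = 34.34 mm); Taking the first minus the rest: starting from the r=8 sphere, the r=8.5 sphere at (-1.5, -3) lies wholly inside it (removes its full 15.34 mm² and its 13.97 mm outline becomes a hole wall); the r=5.5 cylinder at (4.5, 7.5) partially overlaps it — only the 30.68 mm² overlap (of its 92.61 mm²) is removed, clipping the outline — boundary (outer + 1 inner loop) = 65.21 mm. Overall, the cross-section is one region with 1 hole. Total boundary length (outer + inner) = 65.21 mm.

65.21 mm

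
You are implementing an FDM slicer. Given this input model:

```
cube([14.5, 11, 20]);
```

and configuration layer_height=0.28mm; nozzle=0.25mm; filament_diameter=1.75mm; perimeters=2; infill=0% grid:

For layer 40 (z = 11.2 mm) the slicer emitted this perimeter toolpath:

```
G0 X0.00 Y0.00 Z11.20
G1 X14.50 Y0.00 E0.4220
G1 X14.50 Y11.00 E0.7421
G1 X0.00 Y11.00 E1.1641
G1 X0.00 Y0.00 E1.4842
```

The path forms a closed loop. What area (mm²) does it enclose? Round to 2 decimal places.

Apply the shoelace formula to the sequence of (X, Y) vertices; enclosed area = 159.50 mm².

159.50 mm²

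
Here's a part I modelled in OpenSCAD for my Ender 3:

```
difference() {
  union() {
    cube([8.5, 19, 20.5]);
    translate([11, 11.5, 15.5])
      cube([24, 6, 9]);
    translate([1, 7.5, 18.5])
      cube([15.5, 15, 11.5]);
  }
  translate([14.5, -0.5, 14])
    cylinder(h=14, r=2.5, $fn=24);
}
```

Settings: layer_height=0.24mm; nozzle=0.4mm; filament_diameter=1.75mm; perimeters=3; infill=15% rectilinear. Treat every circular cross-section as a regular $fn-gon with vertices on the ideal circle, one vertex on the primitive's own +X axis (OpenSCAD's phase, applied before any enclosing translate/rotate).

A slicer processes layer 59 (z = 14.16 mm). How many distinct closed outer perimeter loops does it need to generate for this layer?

1

At z = 14.16 mm: the 8.5×19 cube contributes its full rectangle; the cube at (11, 11.5) is absent (z outside [15.5, 24.5]); the cube at (1, 7.5) is not intersected at this z (z outside [18.5, 30]); Merging all regions: only the 8.5×19 cube is present, so the union is just that shape — 1 connected region; the r=2.5 cylinder at (14.5, -0.5) contributes a regular 24-gon of circumradius 2.5; After the difference (first − rest): starting from the result so far, the r=2.5 cylinder at (14.5, -0.5) misses the remaining region (no effect) — 1 connected region. The result has 1 disconnected region.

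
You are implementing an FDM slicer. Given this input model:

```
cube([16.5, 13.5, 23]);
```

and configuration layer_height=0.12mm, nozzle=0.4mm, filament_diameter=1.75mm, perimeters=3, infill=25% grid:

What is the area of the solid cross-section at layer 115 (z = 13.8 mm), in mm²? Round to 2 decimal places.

222.75 mm²

At z = 13.8 mm: the 16.5×13.5 cube contributes its full rectangle (area 222.75 mm²). Overall, the cross-section is a single solid region. Net area = 222.75 mm².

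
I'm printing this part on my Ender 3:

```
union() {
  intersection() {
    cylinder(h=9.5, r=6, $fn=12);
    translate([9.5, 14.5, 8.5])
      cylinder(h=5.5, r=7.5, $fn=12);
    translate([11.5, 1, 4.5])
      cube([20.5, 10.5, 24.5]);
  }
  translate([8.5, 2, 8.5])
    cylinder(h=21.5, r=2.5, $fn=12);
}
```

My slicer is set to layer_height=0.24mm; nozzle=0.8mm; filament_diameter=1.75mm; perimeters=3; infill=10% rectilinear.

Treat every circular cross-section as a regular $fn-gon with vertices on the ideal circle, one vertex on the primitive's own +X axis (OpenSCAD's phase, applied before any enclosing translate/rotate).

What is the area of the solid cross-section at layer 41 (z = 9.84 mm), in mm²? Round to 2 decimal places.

18.75 mm²

At z = 9.84 mm: the cylinder is not intersected at this z (z outside [0, 9.5]); the r=7.5 cylinder at (9.5, 14.5) contributes a regular 12-gon of circumradius 7.5 (area = (12/2)·7.500²·sin(360°/12) = 168.75 mm²); the cube at (11.5, 1) (footprint 20.5×10.5) is included at this height (area 215.25 mm²); Taking the intersection: at least one operand is absent at this height, so nothing remains; the cylinder at (8.5, 2): section is a regular 12-gon, circumradius r=2.5 (area = (12/2)·2.500²·sin(360°/12) = 18.75 mm²); Combining (union): only the r=2.5 cylinder at (8.5, 2) is present, so the union is just that shape — area = 18.75 mm². Overall, the cross-section is a single solid region. Net area = 18.75 mm².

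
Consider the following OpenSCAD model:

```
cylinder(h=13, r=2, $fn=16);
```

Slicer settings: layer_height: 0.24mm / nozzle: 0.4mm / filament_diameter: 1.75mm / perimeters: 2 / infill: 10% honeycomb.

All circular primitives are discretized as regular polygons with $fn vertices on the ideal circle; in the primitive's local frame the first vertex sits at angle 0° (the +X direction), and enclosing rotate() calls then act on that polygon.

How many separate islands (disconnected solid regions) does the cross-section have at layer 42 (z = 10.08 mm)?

1

At z = 10.08 mm: the r=2 cylinder contributes a regular 16-gon of circumradius 2. Overall, the cross-section is a single solid region. Island count = 1.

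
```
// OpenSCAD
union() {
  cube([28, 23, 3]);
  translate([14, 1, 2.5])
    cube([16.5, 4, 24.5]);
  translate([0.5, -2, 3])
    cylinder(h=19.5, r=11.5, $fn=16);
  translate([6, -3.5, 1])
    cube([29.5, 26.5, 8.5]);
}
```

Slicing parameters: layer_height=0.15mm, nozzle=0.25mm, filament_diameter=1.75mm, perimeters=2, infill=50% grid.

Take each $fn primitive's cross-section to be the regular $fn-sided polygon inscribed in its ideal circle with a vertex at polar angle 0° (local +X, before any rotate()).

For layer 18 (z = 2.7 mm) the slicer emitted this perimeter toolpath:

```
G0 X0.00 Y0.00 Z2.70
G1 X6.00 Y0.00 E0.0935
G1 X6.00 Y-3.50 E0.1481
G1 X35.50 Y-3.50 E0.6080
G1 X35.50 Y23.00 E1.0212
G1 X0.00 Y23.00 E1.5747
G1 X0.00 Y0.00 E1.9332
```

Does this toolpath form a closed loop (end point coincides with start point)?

Start point (G0): (0.00, 0.00). End point (last G1): the path returns to the start — closed.

yes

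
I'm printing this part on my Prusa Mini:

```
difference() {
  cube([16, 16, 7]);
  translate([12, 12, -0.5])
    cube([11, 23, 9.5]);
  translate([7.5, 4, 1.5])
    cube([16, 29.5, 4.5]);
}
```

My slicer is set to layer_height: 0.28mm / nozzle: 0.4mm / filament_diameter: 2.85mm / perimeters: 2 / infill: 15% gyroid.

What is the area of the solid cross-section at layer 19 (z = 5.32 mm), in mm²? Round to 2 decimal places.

154.00 mm²

At z = 5.32 mm: the cube is present — its section is the full 16×16 rectangle (area 256.00 mm²); the 11×23 cube at (12, 12) contributes its full rectangle (area 253.00 mm²); the cube at (7.5, 4) (footprint 16×29.5) is included at this height (area 472.00 mm²); After the difference (first − rest): starting from the 16×16 cube (256.00 mm²), the 11×23 cube at (12, 12) partially overlaps it — only the 16.00 mm² overlap (of its 253.00 mm²) is removed, clipping the outline; the 16×29.5 cube at (7.5, 4) partially overlaps it — only the 86.00 mm² overlap (of its 472.00 mm²) is removed, clipping the outline — area = 154.00 mm². Overall, the cross-section is a single solid region. Net area = 154.00 mm².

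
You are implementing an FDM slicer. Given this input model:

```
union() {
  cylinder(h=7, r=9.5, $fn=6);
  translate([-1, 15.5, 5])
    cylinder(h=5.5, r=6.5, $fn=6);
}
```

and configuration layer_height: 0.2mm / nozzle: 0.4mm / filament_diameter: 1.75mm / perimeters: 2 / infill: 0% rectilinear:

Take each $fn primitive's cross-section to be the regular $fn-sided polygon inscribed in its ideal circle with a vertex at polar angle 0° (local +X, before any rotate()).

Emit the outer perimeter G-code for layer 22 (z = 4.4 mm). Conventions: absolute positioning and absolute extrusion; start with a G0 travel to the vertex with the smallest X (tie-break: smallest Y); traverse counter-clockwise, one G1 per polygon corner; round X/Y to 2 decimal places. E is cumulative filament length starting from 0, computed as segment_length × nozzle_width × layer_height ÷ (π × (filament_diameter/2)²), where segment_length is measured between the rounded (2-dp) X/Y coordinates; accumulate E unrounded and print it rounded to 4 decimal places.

G0 X-9.50 Y0.00 Z4.40
G1 X-4.75 Y-8.23 E0.3161
G1 X4.75 Y-8.23 E0.6320
G1 X9.50 Y0.00 E0.9481
G1 X4.75 Y8.23 E1.2641
G1 X-4.75 Y8.23 E1.5801
G1 X-9.50 Y0.00 E1.8961

At z = 4.4 mm: the cylinder: section is a regular 6-gon, circumradius r=9.5; the cylinder at (-1, 15.5) is not intersected at this z (z outside [5, 10.5]); Taking the union: only the r=9.5 cylinder is present, so the union is just that shape — 1 connected region. The outline is a single polygon with 6 vertices. Extrusion per mm of travel: 0.4 × 0.2 / (π × 0.875²) = 0.033260. Accumulating E over each segment gives final E = 1.8961.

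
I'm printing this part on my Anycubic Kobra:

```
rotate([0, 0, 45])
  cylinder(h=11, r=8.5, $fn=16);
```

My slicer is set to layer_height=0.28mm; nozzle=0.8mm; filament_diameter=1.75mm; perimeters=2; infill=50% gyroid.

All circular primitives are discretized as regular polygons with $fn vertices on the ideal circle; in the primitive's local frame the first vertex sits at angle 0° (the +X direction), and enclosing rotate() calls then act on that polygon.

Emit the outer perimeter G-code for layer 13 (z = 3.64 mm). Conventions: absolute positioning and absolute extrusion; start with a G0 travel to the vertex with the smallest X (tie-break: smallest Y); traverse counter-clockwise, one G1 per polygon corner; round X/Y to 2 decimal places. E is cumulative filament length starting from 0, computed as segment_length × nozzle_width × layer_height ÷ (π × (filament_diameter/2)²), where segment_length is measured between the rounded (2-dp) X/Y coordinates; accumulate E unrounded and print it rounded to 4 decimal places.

G0 X-8.50 Y0.00 Z3.64
G1 X-7.85 Y-3.25 E0.3087
G1 X-6.01 Y-6.01 E0.6176
G1 X-3.25 Y-7.85 E0.9265
G1 X0.00 Y-8.50 E1.2352
G1 X3.25 Y-7.85 E1.5438
G1 X6.01 Y-6.01 E1.8527
G1 X7.85 Y-3.25 E2.1617
G1 X8.50 Y0.00 E2.4703
G1 X7.85 Y3.25 E2.7790
G1 X6.01 Y6.01 E3.0879
G1 X3.25 Y7.85 E3.3968
G1 X0.00 Y8.50 E3.7055
G1 X-3.25 Y7.85 E4.0141
G1 X-6.01 Y6.01 E4.3230
G1 X-7.85 Y3.25 E4.6320
G1 X-8.50 Y0.00 E4.9406

At z = 3.64 mm: the r=8.5 cylinder contributes a regular 16-gon of circumradius 8.5; (whole slice rotated 45° about Z — lengths, areas and connectivity unchanged). The outline is a single polygon with 16 vertices. Extrusion per mm of travel: 0.8 × 0.28 / (π × 0.875²) = 0.093128. Accumulating E over each segment gives final E = 4.9406.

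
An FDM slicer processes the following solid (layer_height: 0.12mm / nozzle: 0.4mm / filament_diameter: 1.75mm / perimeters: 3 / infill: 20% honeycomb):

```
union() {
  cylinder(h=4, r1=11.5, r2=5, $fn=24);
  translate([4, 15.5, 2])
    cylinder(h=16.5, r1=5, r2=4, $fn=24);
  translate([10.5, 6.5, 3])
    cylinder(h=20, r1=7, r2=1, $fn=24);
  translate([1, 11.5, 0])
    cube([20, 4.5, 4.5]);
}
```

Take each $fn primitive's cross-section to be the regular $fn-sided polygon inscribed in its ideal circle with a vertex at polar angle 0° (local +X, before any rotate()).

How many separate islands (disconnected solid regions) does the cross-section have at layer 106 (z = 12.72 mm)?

At z = 12.72 mm: the cone does not reach this height (z outside [0, 4]); the cone at (4, 15.5) (r1=5→r2=4) has section circumradius 4.350 here — a regular 24-gon; the cone at (10.5, 6.5) (r1=7→r2=1) has section circumradius 4.084 here — a regular 24-gon; the cube at (1, 11.5) is absent (z outside [0, 4.5]); Combining (union): the 2 present regions are separate (no shared area or edge), so areas and boundary lengths simply add and each stays a separate island — 2 connected regions. Overall, the cross-section has 2 separate islands. Island count = 2.

2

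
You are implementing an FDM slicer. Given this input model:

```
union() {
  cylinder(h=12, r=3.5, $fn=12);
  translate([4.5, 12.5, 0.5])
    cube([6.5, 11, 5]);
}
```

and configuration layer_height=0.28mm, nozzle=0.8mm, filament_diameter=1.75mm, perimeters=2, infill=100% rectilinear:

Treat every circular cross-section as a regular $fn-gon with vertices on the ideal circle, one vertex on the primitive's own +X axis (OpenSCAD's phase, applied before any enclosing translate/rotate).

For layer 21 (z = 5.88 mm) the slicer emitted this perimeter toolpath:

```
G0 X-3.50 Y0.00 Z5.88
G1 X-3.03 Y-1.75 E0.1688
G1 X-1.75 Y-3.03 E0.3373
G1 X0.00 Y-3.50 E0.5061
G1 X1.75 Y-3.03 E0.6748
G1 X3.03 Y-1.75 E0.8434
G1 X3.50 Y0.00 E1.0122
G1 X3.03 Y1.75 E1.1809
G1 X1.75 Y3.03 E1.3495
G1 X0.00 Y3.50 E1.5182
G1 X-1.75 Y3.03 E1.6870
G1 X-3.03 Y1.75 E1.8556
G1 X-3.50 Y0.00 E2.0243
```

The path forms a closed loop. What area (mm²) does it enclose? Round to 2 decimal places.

36.74 mm²

Apply the shoelace formula to the sequence of (X, Y) vertices; enclosed area = 36.74 mm².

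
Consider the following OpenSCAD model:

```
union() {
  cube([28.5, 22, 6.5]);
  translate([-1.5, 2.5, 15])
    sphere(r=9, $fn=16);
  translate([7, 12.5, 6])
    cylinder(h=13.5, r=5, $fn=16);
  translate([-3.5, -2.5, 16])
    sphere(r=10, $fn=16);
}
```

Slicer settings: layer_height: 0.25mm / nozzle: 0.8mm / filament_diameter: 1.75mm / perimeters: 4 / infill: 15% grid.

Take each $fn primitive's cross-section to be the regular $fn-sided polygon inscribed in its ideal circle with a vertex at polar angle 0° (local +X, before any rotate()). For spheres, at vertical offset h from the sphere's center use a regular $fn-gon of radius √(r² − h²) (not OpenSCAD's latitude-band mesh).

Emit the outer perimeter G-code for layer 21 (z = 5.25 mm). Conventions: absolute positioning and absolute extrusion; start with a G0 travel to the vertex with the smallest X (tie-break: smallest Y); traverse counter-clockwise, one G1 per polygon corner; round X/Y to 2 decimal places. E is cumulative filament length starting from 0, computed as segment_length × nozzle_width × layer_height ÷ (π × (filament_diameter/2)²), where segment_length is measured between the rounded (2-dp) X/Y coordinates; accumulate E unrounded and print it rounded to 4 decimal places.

G0 X0.00 Y0.00 Z5.25
G1 X28.50 Y0.00 E2.3698
G1 X28.50 Y22.00 E4.1991
G1 X0.00 Y22.00 E6.5689
G1 X0.00 Y0.00 E8.3982

At z = 5.25 mm: the cube (footprint 28.5×22) is included at this height; the sphere at (-1.5, 2.5) is absent (|z−center|=9.750 > r=9); the cylinder at (7, 12.5) does not reach this height (z outside [6, 19.5]); the sphere at (-3.5, -2.5) does not reach this height (|z−center|=10.750 > r=10); Taking the union: only the 28.5×22 cube is present, so the union is just that shape — 1 connected region. The outline is a single polygon with 4 vertices. Extrusion per mm of travel: 0.8 × 0.25 / (π × 0.875²) = 0.083150. Accumulating E over each segment gives final E = 8.3982.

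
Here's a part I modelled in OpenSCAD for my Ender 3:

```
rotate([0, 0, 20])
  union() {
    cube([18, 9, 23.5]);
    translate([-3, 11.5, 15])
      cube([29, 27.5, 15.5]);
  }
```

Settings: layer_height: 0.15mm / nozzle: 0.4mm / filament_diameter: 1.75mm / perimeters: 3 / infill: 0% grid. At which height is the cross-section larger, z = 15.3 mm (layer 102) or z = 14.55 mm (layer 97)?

Layer 102 (z = 15.3): the 18×9 cube contributes its full rectangle (area 162.00 mm²); the cube at (-3, 11.5) is present — its section is the full 29×27.5 rectangle (area 797.50 mm²); Combining (union): the 2 present regions are separate (no shared area or edge), so areas and boundary lengths simply add and each stays a separate island — area = 959.50 mm²; (whole slice rotated 20° about Z — lengths, areas and connectivity unchanged). So its area = 959.50 mm². Layer 97 (z = 14.55): the cube (footprint 18×9) is included at this height (area 162.00 mm²); the cube at (-3, 11.5) is absent (z outside [15, 30.5]); Combining (union): only the 18×9 cube is present, so the union is just that shape — area = 162.00 mm²; (rotated 20° about Z; rotation is an isometry so areas/perimeters/island counts are preserved). So its area = 162.00 mm². Layer 102 is larger (959.50 vs 162.00 mm²).

layer 102 (z = 15.3 mm)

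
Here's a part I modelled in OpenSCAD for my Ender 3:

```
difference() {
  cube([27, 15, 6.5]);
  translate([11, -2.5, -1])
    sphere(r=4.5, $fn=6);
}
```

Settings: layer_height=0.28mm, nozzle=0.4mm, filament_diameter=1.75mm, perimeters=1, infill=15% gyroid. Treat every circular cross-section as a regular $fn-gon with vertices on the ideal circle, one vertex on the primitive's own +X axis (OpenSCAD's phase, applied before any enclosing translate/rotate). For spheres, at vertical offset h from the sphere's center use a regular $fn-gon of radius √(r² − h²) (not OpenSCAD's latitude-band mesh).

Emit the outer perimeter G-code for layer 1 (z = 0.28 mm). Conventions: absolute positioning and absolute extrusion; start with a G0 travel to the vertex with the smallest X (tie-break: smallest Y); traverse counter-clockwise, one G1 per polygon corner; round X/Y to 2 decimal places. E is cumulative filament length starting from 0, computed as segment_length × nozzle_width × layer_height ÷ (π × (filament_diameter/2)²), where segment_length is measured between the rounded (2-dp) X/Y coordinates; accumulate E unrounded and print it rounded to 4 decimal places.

G0 X0.00 Y0.00 Z0.28
G1 X8.13 Y0.00 E0.3786
G1 X8.84 Y1.24 E0.4451
G1 X13.16 Y1.24 E0.6463
G1 X13.87 Y0.00 E0.7128
G1 X27.00 Y0.00 E1.3242
G1 X27.00 Y15.00 E2.0226
G1 X0.00 Y15.00 E3.2799
G1 X0.00 Y0.00 E3.9783

At z = 0.28 mm: the 27×15 cube contributes its full rectangle; the r=4.5 sphere at (11, -2.5) slices to a regular 6-gon of circumradius 4.314 (√(r²−h²) with h=1.28 from center); Subtracting the remaining from the first: starting from the 27×15 cube, the r=4.5 sphere at (11, -2.5) partially overlaps it — only the 6.22 mm² overlap (of its 48.35 mm²) is removed, clipping the outline — 1 connected region. The outline is a single polygon with 8 vertices. Extrusion per mm of travel: 0.4 × 0.28 / (π × 0.875²) = 0.046564. Accumulating E over each segment gives final E = 3.9783.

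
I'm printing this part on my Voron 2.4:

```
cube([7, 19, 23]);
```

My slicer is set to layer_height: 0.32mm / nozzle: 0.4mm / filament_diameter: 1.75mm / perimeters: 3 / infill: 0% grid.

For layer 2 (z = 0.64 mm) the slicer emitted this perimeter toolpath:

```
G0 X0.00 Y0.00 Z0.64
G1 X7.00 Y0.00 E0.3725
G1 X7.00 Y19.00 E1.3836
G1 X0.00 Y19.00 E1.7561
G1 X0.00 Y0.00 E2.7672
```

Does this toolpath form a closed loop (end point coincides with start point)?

yes

Start point (G0): (0.00, 0.00). End point (last G1): the path returns to the start — closed.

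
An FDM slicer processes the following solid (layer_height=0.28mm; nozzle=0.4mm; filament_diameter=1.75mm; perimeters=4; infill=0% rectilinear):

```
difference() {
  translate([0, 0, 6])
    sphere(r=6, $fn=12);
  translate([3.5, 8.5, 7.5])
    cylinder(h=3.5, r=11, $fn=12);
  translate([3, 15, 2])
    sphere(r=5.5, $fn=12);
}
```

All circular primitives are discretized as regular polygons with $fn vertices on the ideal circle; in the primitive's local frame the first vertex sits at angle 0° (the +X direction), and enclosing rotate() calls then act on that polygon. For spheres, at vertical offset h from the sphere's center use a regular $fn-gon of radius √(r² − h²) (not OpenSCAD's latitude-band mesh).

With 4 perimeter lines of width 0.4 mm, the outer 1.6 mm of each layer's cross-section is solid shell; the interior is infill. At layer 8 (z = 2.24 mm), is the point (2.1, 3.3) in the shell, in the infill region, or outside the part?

shell

At z = 2.24 mm: the r=6 sphere slices to a regular 12-gon of circumradius 4.676 (√(r²−h²) with h=3.76 from center); the cylinder at (3.5, 8.5) does not reach this height (z outside [7.5, 11]); the r=5.5 sphere at (3, 15) contributes a regular 12-gon of circumradius √(5.5²−0.24²) = 5.495; Subtracting the remaining from the first: starting from the r=6 sphere, the r=5.5 sphere at (3, 15) misses the remaining region (no effect) — 1 connected region. Overall, the cross-section is a single solid region. The nearest boundary edge runs (2.34, 4.05)→(4.05, 2.34); distance from the point to it = 0.70 mm. The point is inside the cross-section, 0.70 mm from the nearest boundary — within the 1.6 mm shell band (4 × 0.4).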